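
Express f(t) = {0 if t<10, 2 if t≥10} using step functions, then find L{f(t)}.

f(t) = 2·u(t-10). L{u(t-10)} = e^(-10s)/s, so L{f(t)} = 2·e^(-10s)/s

Final answer: 2·e^(-10s)/s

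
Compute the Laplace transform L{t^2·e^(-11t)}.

L{t^n·e^(at)} = n!/(s-a)^(n+1), so L{t^2·e^(-11t)} = 2/(s+11)^3

Final answer: 2/(s+11)^3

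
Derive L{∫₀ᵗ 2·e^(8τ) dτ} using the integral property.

L{∫₀ᵗ f(τ)dτ} = F(s)/s with F(s) = 2/(s-8), so L{∫₀ᵗ 2·e^(8τ) dτ} = 2/(s(s-8))

Final answer: 2/(s(s-8))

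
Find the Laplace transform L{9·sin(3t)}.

L{sin(ωt)} = ω/(s² + ω²), so L{sin(3t)} = 3/(s² + 9). Then L{9·sin(3t)} = 9·3/(s² + 9) = 27/(s² + 9)

Final answer: 27/(s² + 9)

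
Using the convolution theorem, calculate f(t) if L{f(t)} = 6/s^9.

6/s^9 = (6/s)·(1/s^8) = L{6}·L{t^7/5040}. By convolution, f(t) = 6*t^7/5040 = ∫₀ᵗ 6·τ^7/5040 dτ = 6·t^8/40320

Final answer: 6·t^8/40320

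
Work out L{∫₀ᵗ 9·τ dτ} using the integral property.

L{∫₀ᵗ f(τ)dτ} = F(s)/s with f(t) = 9t. F(s) = 9/s^2, so L{∫₀ᵗ 9·τ dτ} = (9/s^2)/s = 9/s^3. (Check: ∫₀ᵗ 9·τ dτ = 9t^2/2.)

Final answer: 9/s^3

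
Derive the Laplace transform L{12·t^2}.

L{t^n} = n!/s^(n+1), so L{t^2} = 2/s^3. Then L{12·t^2} = 12·2/s^3 = 24/s^3

Final answer: 24/s^3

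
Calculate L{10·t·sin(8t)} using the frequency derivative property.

L{sin(8t)} = 8/(s² + 64). By L{t·f(t)} = -F'(s): -d/ds[8/(s² + 64)] = -(8)·(-2s)/(s² + 64)² = 16s/(s² + 64)². Then L{10·t·sin(8t)} = 10·16s/(s² + 64)² = 160s/(s² + 64)²

Final answer: 160s/(s² + 64)²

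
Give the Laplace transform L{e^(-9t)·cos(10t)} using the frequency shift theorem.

Frequency shift: L{e^(at)f(t)} = F(s-a). L{e^(-9t)·cos(10t)} = (s+9)/((s+9)² + 100)

Final answer: (s+9)/((s+9)² + 100)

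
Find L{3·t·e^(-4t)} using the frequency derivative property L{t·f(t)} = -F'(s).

L{e^(-4t)} = 1/(s+4). By frequency derivative: L{t·e^(-4t)} = -d/ds[1/(s+4)] = -(-1)/(s+4)² = 1/(s+4)². Then L{3·t·e^(-4t)} = 3·1/(s+4)² = 3/(s+4)²

Final answer: 3/(s+4)²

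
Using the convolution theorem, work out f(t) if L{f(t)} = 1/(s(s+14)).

1/(s(s+14)) = (1/s)·(1/(s+14)) = L{1}·L{e^(-14t)}. By convolution, f(t) = 1*e^(-14t) = ∫₀ᵗ 1·e^(-14τ) dτ = (1 - e^(-14t))/14

Final answer: (1 - e^(-14t))/14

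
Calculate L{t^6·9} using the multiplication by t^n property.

L{9} = 9/s. d^1/ds^1[1/s] = -1/s². d^2/ds^2[1/s] = 2/s^3. d^3/ds^3[1/s] = -6/s^4. d^4/ds^4[1/s] = 24/s^5. d^5/ds^5[1/s] = -120/s^6. d^6/ds^6[1/s] = 720/s^7. So L{t^6} = (-1)^{6}·720/s^7 = 720/s^7. Then L{t^6·9} = 9·720/s^7 = 6480/s^7

Final answer: 6480/s^7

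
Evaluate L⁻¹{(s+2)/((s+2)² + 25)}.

Using frequency shift: L⁻¹{(s-a)/((s-a)² + b²)} = e^(at)cos(bt). Here a=-2, b=5

Final answer: e^(-2t)·cos(5t)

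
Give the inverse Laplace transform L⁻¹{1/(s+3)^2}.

L⁻¹{n!/(s-a)^(n+1)} = t^n·e^(at), so L⁻¹{1/(s+3)^2} = t·e^(-3t)

Final answer: t·e^(-3t)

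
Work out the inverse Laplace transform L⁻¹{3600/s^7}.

L⁻¹{n!/s^(n+1)} = t^n with n=6. So L⁻¹{720/s^7} = t^6, and L⁻¹{3600/s^7} = (3600/720)·t^6 = 5·t^6

Final answer: 5·t^6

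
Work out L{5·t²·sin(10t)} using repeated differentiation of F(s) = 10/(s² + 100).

F(s) = 10/(s² + 100). F'(s) = -20s/(s² + 100)². F''(s) = -20(100 - 3s²)/(s² + 100)³ = (60s² - 2000)/(s² + 100)³. So L{t²·sin(10t)} = (-1)² F''(s) = (60s² - 2000)/(s² + 100)³. Then L{5·t²·sin(10t)} = 5·(60s² - 2000)/(s² + 100)³ = (300s² - 10000)/(s² + 100)³

Final answer: (300s² - 10000)/(s² + 100)³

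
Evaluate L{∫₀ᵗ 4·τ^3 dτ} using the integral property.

L{∫₀ᵗ f(τ)dτ} = F(s)/s with f(t) = 4t^3. F(s) = 24/s^4, so L{∫₀ᵗ 4·τ^3 dτ} = (24/s^4)/s = 24/s^5. (Check: ∫₀ᵗ 4·τ^3 dτ = 4t^4/4.)

Final answer: 24/s^5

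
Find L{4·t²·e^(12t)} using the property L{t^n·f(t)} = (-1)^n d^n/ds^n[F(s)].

L{e^(12t)} = 1/(s-12). d/ds[1/(s-12)] = -1/(s-12)². d²/ds²[1/(s-12)] = 2/(s-12)³. So L{t²·e^(12t)} = (-1)² · 2/(s-12)³ = 2/(s-12)³. Then L{4·t²·e^(12t)} = 4·2/(s-12)³ = 8/(s-12)³

Final answer: 8/(s-12)³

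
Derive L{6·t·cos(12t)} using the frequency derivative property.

L{cos(12t)} = s/(s² + 144). Derivative: d/ds[s/(s² + 144)] = [(s² + 144) - s·2s]/(s² + 144)² = (144 - s²)/(s² + 144)². So L{t·cos(12t)} = -F'(s) = (s² - 144)/(s² + 144)². Then L{6·t·cos(12t)} = 6·(s² - 144)/(s² + 144)²

Final answer: 6·(s² - 144)/(s² + 144)²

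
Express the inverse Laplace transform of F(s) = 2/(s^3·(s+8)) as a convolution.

2/(s^3·(s+8)) = (2/s^3)·(1/(s+8)) = L{t^2}·L{e^(-8t)}. So f(t) = t^2*e^(-8t) = ∫₀ᵗ τ^2·e^(-8(t-τ)) dτ

Final answer: ∫₀ᵗ τ^2·e^(-8(t-τ)) dτ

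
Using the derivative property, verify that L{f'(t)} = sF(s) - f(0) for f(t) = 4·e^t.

f'(t) = 4e^t. Direct: L{f'(t)} = 4/(s-1). Property: s·4/(s-1) - 4 = (4s - 4(s-1))/(s-1) = 4/(s-1). ✓

Final answer: 4/(s-1)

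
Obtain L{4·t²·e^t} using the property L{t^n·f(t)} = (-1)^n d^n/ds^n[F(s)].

L{e^t} = 1/(s-1). d/ds[1/(s-1)] = -1/(s-1)². d²/ds²[1/(s-1)] = 2/(s-1)³. So L{t²·e^t} = (-1)² · 2/(s-1)³ = 2/(s-1)³. Then L{4·t²·e^t} = 4·2/(s-1)³ = 8/(s-1)³

Final answer: 8/(s-1)³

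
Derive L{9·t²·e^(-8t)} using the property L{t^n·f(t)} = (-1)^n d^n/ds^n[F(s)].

L{e^(-8t)} = 1/(s+8). d/ds[1/(s+8)] = -1/(s+8)². d²/ds²[1/(s+8)] = 2/(s+8)³. So L{t²·e^(-8t)} = (-1)² · 2/(s+8)³ = 2/(s+8)³. Then L{9·t²·e^(-8t)} = 9·2/(s+8)³ = 18/(s+8)³

Final answer: 18/(s+8)³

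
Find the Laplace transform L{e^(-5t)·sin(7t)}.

L{e^(at)·sin(ωt)} = ω/((s-a)² + ω²), so L{e^(-5t)·sin(7t)} = 7/((s+5)² + 49)

Final answer: 7/((s+5)² + 49)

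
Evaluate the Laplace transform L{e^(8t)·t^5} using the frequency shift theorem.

L{e^(at)·t^n} = n!/(s-a)^(n+1), so L{e^(8t)·t^5} = 120/(s-8)^6

Final answer: 120/(s-8)^6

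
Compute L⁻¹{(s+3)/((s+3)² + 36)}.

Using frequency shift: L⁻¹{(s-a)/((s-a)² + b²)} = e^(at)cos(bt). Here a=-3, b=6

Final answer: e^(-3t)·cos(6t)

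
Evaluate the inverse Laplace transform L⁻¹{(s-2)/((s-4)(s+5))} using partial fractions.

Using partial fractions, f(t) = (2e^(4t) + 7e^(-5t))/9

Final answer: (2e^(4t) + 7e^(-5t))/9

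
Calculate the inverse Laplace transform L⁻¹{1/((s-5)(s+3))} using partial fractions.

Decompose: A/(s-5) + B/(s+3). A = 1/8, B = -1/8. f(t) = (e^(5t) - e^(-3t))/8

Final answer: (e^(5t) - e^(-3t))/8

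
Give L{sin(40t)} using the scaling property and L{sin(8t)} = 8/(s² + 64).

Using L{f(at)} = (1/a)F(s/a) with a=5: L{sin(40t)} = (1/5) · 8/((s/5)² + 64) = (1/5) · 8·25/(s² + 1600) = 40/(s² + 1600)

Final answer: 40/(s² + 1600)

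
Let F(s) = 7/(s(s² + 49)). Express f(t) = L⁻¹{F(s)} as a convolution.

7/(s(s² + 49)) = (1/s)·(7/(s² + 49)) = L{1}·L{sin(7t)}. So f(t) = 1*(sin(7t)) = ∫₀ᵗ sin(7τ) dτ

Final answer: ∫₀ᵗ sin(7τ) dτ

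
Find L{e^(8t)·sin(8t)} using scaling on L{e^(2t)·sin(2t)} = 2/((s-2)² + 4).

Scaling with a=4: L{e^(8t)·sin(8t)} = (1/4) · 2/((s/4-2)² + 4). Simplifying: 8/((s-8)² + 64)

Final answer: 8/((s-8)² + 64)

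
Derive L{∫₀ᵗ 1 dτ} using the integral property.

L{∫₀ᵗ f(τ)dτ} = F(s)/s with f(t) = 1. F(s) = 1/s, so L{∫₀ᵗ 1 dτ} = (1/s)/s = 1/s². (Check: ∫₀ᵗ 1 dτ = t.)

Final answer: 1/s²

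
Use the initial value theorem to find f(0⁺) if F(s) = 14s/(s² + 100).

f(0⁺) = lim_{s→∞} s·14s/(s² + 100) = lim_{s→∞} 14s²/(s² + 100) = 14

Final answer: 14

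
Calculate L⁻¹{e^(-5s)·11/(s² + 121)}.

L⁻¹{11/(s² + 121)} = sin(11t). By the time shift theorem, L⁻¹{e^(-as)F(s)} = u(t-a)f(t-a) with a=5, so L⁻¹{e^(-5s)·11/(s² + 121)} = u(t-5)·sin(11(t-5))

Final answer: u(t-5)·sin(11(t-5))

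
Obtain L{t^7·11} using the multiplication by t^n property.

L{11} = 11/s. d^1/ds^1[1/s] = -1/s². d^2/ds^2[1/s] = 2/s^3. d^3/ds^3[1/s] = -6/s^4. d^4/ds^4[1/s] = 24/s^5. d^5/ds^5[1/s] = -120/s^6. d^6/ds^6[1/s] = 720/s^7. d^7/ds^7[1/s] = -5040/s^8. So L{t^7} = (-1)^{7}·-5040/s^8 = 5040/s^8. Then L{t^7·11} = 11·5040/s^8 = 55440/s^8

Final answer: 55440/s^8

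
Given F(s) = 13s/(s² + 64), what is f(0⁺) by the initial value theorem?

f(0⁺) = lim_{s→∞} s·13s/(s² + 64) = lim_{s→∞} 13s²/(s² + 64) = 13

Final answer: 13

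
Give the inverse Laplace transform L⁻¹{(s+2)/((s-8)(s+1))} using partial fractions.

Using partial fractions, f(t) = (10e^(8t) - e^(-t))/9

Final answer: (10e^(8t) - e^(-t))/9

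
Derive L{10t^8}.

L{t^n} = n!/s^(n+1). So L{10t^8} = 10·8!/s^9 = 403200/s^9

Final answer: 403200/s^9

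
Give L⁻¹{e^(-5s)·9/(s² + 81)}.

L⁻¹{9/(s² + 81)} = sin(9t). By the time shift theorem, L⁻¹{e^(-as)F(s)} = u(t-a)f(t-a) with a=5, so L⁻¹{e^(-5s)·9/(s² + 81)} = u(t-5)·sin(9(t-5))

Final answer: u(t-5)·sin(9(t-5))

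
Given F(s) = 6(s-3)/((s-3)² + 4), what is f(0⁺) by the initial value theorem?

f(0⁺) = lim_{s→∞} sF(s) = lim_{s→∞} 6s(s-3)/((s-3)² + 4) = 6

Final answer: 6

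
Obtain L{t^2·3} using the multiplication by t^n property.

L{3} = 3/s. d^1/ds^1[1/s] = -1/s². d^2/ds^2[1/s] = 2/s^3. So L{t^2} = (-1)^{2}·2/s^3 = 2/s^3. Then L{t^2·3} = 3·2/s^3 = 6/s^3

Final answer: 6/s^3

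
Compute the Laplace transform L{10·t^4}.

L{t^n} = n!/s^(n+1), so L{t^4} = 24/s^5. Then L{10·t^4} = 10·24/s^5 = 240/s^5

Final answer: 240/s^5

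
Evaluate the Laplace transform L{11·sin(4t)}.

L{sin(ωt)} = ω/(s² + ω²), so L{sin(4t)} = 4/(s² + 16). Then L{11·sin(4t)} = 11·4/(s² + 16) = 44/(s² + 16)

Final answer: 44/(s² + 16)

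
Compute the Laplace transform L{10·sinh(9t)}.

L{sinh(ωt)} = ω/(s² - ω²), so L{sinh(9t)} = 9/(s² - 81). Then L{10·sinh(9t)} = 10·9/(s² - 81) = 90/(s² - 81)

Final answer: 90/(s² - 81)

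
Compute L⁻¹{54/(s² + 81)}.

This is the form c·a/(s² + a²) with a = 9, c = 6. L⁻¹ = 6·sin(9t)

Final answer: 6·sin(9t)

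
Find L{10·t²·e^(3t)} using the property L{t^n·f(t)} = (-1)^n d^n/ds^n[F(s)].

L{e^(3t)} = 1/(s-3). d/ds[1/(s-3)] = -1/(s-3)². d²/ds²[1/(s-3)] = 2/(s-3)³. So L{t²·e^(3t)} = (-1)² · 2/(s-3)³ = 2/(s-3)³. Then L{10·t²·e^(3t)} = 10·2/(s-3)³ = 20/(s-3)³

Final answer: 20/(s-3)³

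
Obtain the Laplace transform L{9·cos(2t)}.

L{cos(ωt)} = s/(s² + ω²), so L{cos(2t)} = s/(s² + 4). Then L{9·cos(2t)} = 9·s/(s² + 4) = 9s/(s² + 4)

Final answer: 9s/(s² + 4)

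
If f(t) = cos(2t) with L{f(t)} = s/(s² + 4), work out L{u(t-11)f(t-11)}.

Time shift theorem: L{u(t-a)f(t-a)} = e^(-as)F(s). Here a=11, F(s) = s/(s² + 4), so L{u(t-11)f(t-11)} = e^(-11s)·s/(s² + 4)

Final answer: e^(-11s)·s/(s² + 4)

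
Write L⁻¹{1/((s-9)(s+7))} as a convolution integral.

1/((s-9)(s+7)) = (1/(s-9))·(1/(s+7)) = L{e^(9t)}·L{e^(-7t)}. So f(t) = e^(9t)*e^(-7t) = ∫₀ᵗ e^(9τ)·e^(-7(t-τ)) dτ

Final answer: ∫₀ᵗ e^(9τ)·e^(-7(t-τ)) dτ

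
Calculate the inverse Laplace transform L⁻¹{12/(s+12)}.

L⁻¹{1/(s-a)} = e^(at), so L⁻¹{1/(s+12)} = e^(-12t), and L⁻¹{12/(s+12)} = 12·e^(-12t)

Final answer: 12·e^(-12t)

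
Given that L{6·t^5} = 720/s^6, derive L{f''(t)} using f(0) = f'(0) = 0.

L{f''(t)} = s²F(s) - sf(0) - f'(0) = s²·720/s^6 - 0 - 0 = 720/s^4

Final answer: 720/s^4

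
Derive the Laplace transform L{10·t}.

L{t^n} = n!/s^(n+1), so L{t} = 1/s^2. Then L{10·t} = 10·1/s^2 = 10/s^2

Final answer: 10/s^2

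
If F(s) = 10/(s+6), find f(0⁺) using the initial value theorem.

f(0⁺) = lim_{s→∞} s·10/(s+6) = lim_{s→∞} 10s/(s+6) = 10

Final answer: 10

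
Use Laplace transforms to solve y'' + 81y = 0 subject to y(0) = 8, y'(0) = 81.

L{y''} + 81L{y} = 0. s²Y - 8s - 81 + 81Y = 0. Y(s² + 81) = 8s + 81. Y = (8s + 81)/(s² + 81). Inverting: y(t) = 8cos(9t) + 9sin(9t)

Final answer: y(t) = 8cos(9t) + 9sin(9t)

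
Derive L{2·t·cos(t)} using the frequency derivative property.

L{cos(t)} = s/(s² + 1). Derivative: d/ds[s/(s² + 1)] = [(s² + 1) - s·2s]/(s² + 1)² = (1 - s²)/(s² + 1)². So L{t·cos(t)} = -F'(s) = (s² - 1)/(s² + 1)². Then L{2·t·cos(t)} = 2·(s² - 1)/(s² + 1)²

Final answer: 2·(s² - 1)/(s² + 1)²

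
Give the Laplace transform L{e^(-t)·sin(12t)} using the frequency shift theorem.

Frequency shift: L{e^(at)f(t)} = F(s-a). L{e^(-t)·sin(12t)} = 12/((s+1)² + 144)

Final answer: 12/((s+1)² + 144)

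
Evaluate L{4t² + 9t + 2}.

L{4t² + 9t + 2} = 4·2/s³ + 9/s² + 2/s = 8/s³ + 9/s² + 2/s

Final answer: 8/s³ + 9/s² + 2/s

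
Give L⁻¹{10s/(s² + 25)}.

This is the form c·s/(s² + a²) with a = 5, c = 10. L⁻¹ = 10·cos(5t)

Final answer: 10·cos(5t)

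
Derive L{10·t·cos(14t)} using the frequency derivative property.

L{cos(14t)} = s/(s² + 196). Derivative: d/ds[s/(s² + 196)] = [(s² + 196) - s·2s]/(s² + 196)² = (196 - s²)/(s² + 196)². So L{t·cos(14t)} = -F'(s) = (s² - 196)/(s² + 196)². Then L{10·t·cos(14t)} = 10·(s² - 196)/(s² + 196)²

Final answer: 10·(s² - 196)/(s² + 196)²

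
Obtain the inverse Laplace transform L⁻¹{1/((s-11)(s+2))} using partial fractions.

Decompose: A/(s-11) + B/(s+2). A = 1/13, B = -1/13. f(t) = (e^(11t) - e^(-2t))/13

Final answer: (e^(11t) - e^(-2t))/13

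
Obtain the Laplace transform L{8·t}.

L{t^n} = n!/s^(n+1), so L{t} = 1/s^2. Then L{8·t} = 8·1/s^2 = 8/s^2

Final answer: 8/s^2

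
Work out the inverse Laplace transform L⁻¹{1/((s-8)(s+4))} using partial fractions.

Decompose: A/(s-8) + B/(s+4). A = 1/12, B = -1/12. f(t) = (e^(8t) - e^(-4t))/12

Final answer: (e^(8t) - e^(-4t))/12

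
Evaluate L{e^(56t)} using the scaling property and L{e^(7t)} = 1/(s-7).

Using L{f(at)} = (1/a)F(s/a) with a=8 and f(t) = e^(7t): L{e^(56t)} = (1/8) · 1/((s/8)-7) = (1/8) · 8/(s-56) = 1/(s-56)

Final answer: 1/(s-56)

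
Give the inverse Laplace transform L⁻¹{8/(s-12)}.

L⁻¹{1/(s-a)} = e^(at), so L⁻¹{1/(s-12)} = e^(12t), and L⁻¹{8/(s-12)} = 8·e^(12t)

Final answer: 8·e^(12t)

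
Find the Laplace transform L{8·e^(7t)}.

L{e^(at)} = 1/(s-a), so L{e^(7t)} = 1/(s-7). Then L{8·e^(7t)} = 8/(s-7)

Final answer: 8/(s-7)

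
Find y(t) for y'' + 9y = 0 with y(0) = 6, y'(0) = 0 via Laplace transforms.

L{y''} + 9L{y} = 0. s²Y - 6s - 0 + 9Y = 0. Y(s² + 9) = 6s. Y = (6s)/(s² + 9). Inverting: y(t) = 6cos(3t)

Final answer: y(t) = 6cos(3t)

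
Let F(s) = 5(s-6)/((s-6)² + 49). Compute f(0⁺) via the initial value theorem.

f(0⁺) = lim_{s→∞} sF(s) = lim_{s→∞} 5s(s-6)/((s-6)² + 49) = 5

Final answer: 5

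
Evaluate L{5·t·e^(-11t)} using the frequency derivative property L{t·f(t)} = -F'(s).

L{e^(-11t)} = 1/(s+11). By frequency derivative: L{t·e^(-11t)} = -d/ds[1/(s+11)] = -(-1)/(s+11)² = 1/(s+11)². Then L{5·t·e^(-11t)} = 5·1/(s+11)² = 5/(s+11)²

Final answer: 5/(s+11)²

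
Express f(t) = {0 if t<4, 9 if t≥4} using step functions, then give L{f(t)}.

f(t) = 9·u(t-4). L{u(t-4)} = e^(-4s)/s, so L{f(t)} = 9·e^(-4s)/s

Final answer: 9·e^(-4s)/s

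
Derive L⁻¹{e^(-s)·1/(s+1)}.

L⁻¹{1/(s+1)} = e^(-t). By the time shift theorem, L⁻¹{e^(-as)F(s)} = u(t-a)f(t-a) with a=1, so L⁻¹{e^(-s)·1/(s+1)} = u(t-1)·e^(-(t-1))

Final answer: u(t-1)·e^(-(t-1))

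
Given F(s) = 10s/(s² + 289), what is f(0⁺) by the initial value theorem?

f(0⁺) = lim_{s→∞} s·10s/(s² + 289) = lim_{s→∞} 10s²/(s² + 289) = 10

Final answer: 10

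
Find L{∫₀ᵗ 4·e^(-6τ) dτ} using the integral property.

L{∫₀ᵗ f(τ)dτ} = F(s)/s with F(s) = 4/(s+6), so L{∫₀ᵗ 4·e^(-6τ) dτ} = 4/(s(s+6))

Final answer: 4/(s(s+6))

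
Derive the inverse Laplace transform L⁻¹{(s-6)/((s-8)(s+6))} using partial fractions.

Using partial fractions, f(t) = (2e^(8t) + 12e^(-6t))/14

Final answer: (2e^(8t) + 12e^(-6t))/14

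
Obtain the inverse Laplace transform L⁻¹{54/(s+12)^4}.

L⁻¹{n!/(s-a)^(n+1)} = t^n·e^(at) with n=3, a=-12. So L⁻¹{6/(s+12)^4} = t^3·e^(-12t), and L⁻¹{54/(s+12)^4} = (54/6)·t^3·e^(-12t) = 9·t^3·e^(-12t)

Final answer: 9·t^3·e^(-12t)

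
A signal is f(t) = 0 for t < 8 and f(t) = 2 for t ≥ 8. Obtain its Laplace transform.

f(t) = 2·u(t-8). L{u(t-8)} = e^(-8s)/s, so L{f(t)} = 2·e^(-8s)/s

Final answer: 2·e^(-8s)/s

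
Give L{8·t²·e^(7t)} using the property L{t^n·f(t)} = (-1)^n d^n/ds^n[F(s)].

L{e^(7t)} = 1/(s-7). d/ds[1/(s-7)] = -1/(s-7)². d²/ds²[1/(s-7)] = 2/(s-7)³. So L{t²·e^(7t)} = (-1)² · 2/(s-7)³ = 2/(s-7)³. Then L{8·t²·e^(7t)} = 8·2/(s-7)³ = 16/(s-7)³

Final answer: 16/(s-7)³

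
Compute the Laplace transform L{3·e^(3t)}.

L{e^(at)} = 1/(s-a), so L{e^(3t)} = 1/(s-3). Then L{3·e^(3t)} = 3/(s-3)

Final answer: 3/(s-3)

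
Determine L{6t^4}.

L{t^n} = n!/s^(n+1). So L{6t^4} = 6·4!/s^5 = 144/s^5

Final answer: 144/s^5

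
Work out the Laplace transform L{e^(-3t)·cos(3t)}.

L{e^(at)·cos(ωt)} = (s-a)/((s-a)² + ω²), so L{e^(-3t)·cos(3t)} = (s+3)/((s+3)² + 9)

Final answer: (s+3)/((s+3)² + 9)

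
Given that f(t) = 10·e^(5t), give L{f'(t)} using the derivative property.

f(0) = 10, F(s) = 10/(s-5). L{f'(t)} = s·F(s) - f(0) = 10s/(s-5) - 10 = (10s - 10(s-5))/(s-5) = 50/(s-5)

Final answer: 50/(s-5)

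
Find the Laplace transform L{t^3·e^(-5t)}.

L{t^n·e^(at)} = n!/(s-a)^(n+1), so L{t^3·e^(-5t)} = 6/(s+5)^4

Final answer: 6/(s+5)^4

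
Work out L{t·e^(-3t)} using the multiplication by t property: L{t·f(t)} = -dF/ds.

Using L{t^n·e^(at)} = n!/(s-a)^(n+1), L{t·e^(-3t)} = 1/(s+3)^2

Final answer: 1/(s+3)^2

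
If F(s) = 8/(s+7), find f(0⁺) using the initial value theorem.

f(0⁺) = lim_{s→∞} s·8/(s+7) = lim_{s→∞} 8s/(s+7) = 8

Final answer: 8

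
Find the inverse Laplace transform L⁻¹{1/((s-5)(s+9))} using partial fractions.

Decompose: A/(s-5) + B/(s+9). A = 1/14, B = -1/14. f(t) = (e^(5t) - e^(-9t))/14

Final answer: (e^(5t) - e^(-9t))/14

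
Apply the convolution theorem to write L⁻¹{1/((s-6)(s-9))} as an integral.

1/((s-6)(s-9)) = (1/(s-6))·(1/(s-9)) = L{e^(6t)}·L{e^(9t)}. So f(t) = e^(6t)*e^(9t) = ∫₀ᵗ e^(6τ)·e^(9(t-τ)) dτ

Final answer: ∫₀ᵗ e^(6τ)·e^(9(t-τ)) dτ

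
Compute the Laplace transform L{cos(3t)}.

L{cos(ωt)} = s/(s² + ω²), so L{cos(3t)} = s/(s² + 9)

Final answer: s/(s² + 9)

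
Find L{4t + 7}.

L{4t + 7} = 4·L{t} + 7·L{1} = 4/s² + 7/s

Final answer: 4/s² + 7/s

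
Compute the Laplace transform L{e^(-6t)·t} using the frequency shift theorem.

L{e^(at)·t^n} = n!/(s-a)^(n+1), so L{e^(-6t)·t} = 1/(s+6)^2

Final answer: 1/(s+6)^2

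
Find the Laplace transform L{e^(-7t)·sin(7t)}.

L{e^(at)·sin(ωt)} = ω/((s-a)² + ω²), so L{e^(-7t)·sin(7t)} = 7/((s+7)² + 49)

Final answer: 7/((s+7)² + 49)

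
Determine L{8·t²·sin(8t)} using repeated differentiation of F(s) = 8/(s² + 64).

F(s) = 8/(s² + 64). F'(s) = -16s/(s² + 64)². F''(s) = -16(64 - 3s²)/(s² + 64)³ = (48s² - 1024)/(s² + 64)³. So L{t²·sin(8t)} = (-1)² F''(s) = (48s² - 1024)/(s² + 64)³. Then L{8·t²·sin(8t)} = 8·(48s² - 1024)/(s² + 64)³ = (384s² - 8192)/(s² + 64)³

Final answer: (384s² - 8192)/(s² + 64)³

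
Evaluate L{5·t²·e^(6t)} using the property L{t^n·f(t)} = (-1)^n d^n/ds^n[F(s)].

L{e^(6t)} = 1/(s-6). d/ds[1/(s-6)] = -1/(s-6)². d²/ds²[1/(s-6)] = 2/(s-6)³. So L{t²·e^(6t)} = (-1)² · 2/(s-6)³ = 2/(s-6)³. Then L{5·t²·e^(6t)} = 5·2/(s-6)³ = 10/(s-6)³

Final answer: 10/(s-6)³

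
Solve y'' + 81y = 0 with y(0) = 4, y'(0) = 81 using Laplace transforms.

L{y''} + 81L{y} = 0. s²Y - 4s - 81 + 81Y = 0. Y(s² + 81) = 4s + 81. Y = (4s + 81)/(s² + 81). Inverting: y(t) = 4cos(9t) + 9sin(9t)

Final answer: y(t) = 4cos(9t) + 9sin(9t)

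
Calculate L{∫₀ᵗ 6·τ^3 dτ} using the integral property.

L{∫₀ᵗ f(τ)dτ} = F(s)/s with f(t) = 6t^3. F(s) = 36/s^4, so L{∫₀ᵗ 6·τ^3 dτ} = (36/s^4)/s = 36/s^5. (Check: ∫₀ᵗ 6·τ^3 dτ = 6t^4/4.)

Final answer: 36/s^5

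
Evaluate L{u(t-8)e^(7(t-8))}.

u(t-a)f(t-a) with f(t)=e^(7t). L{e^(7t)} = 1/(s-7). By time shift: e^(-8s)/(s-7)

Final answer: e^(-8s)/(s-7)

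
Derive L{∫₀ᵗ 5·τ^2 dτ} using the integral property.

L{∫₀ᵗ f(τ)dτ} = F(s)/s with f(t) = 5t^2. F(s) = 10/s^3, so L{∫₀ᵗ 5·τ^2 dτ} = (10/s^3)/s = 10/s^4. (Check: ∫₀ᵗ 5·τ^2 dτ = 5t^3/3.)

Final answer: 10/s^4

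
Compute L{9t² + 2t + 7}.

L{9t² + 2t + 7} = 9·2/s³ + 2/s² + 7/s = 18/s³ + 2/s² + 7/s

Final answer: 18/s³ + 2/s² + 7/s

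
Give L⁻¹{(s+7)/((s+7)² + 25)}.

Using frequency shift: L⁻¹{(s-a)/((s-a)² + b²)} = e^(at)cos(bt). Here a=-7, b=5

Final answer: e^(-7t)·cos(5t)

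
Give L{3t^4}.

L{t^n} = n!/s^(n+1). So L{3t^4} = 3·4!/s^5 = 72/s^5

Final answer: 72/s^5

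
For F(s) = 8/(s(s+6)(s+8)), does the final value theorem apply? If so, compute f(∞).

Poles of sF(s) = 8/((s+6)(s+8)) are at s = -6 and s = -8, both in the left half-plane. Theorem applies. f(∞) = lim_{s→0} sF(s) = 8/(6·8) = 1/6

Final answer: 1/6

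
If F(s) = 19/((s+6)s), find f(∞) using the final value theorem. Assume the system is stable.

f(∞) = lim_{s→0} sF(s) = lim_{s→0} 19/(s+6) = 19/6

Final answer: 19/6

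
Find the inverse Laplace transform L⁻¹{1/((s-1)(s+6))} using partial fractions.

Decompose: A/(s-1) + B/(s+6). A = 1/7, B = -1/7. f(t) = (e^t - e^(-6t))/7

Final answer: (e^t - e^(-6t))/7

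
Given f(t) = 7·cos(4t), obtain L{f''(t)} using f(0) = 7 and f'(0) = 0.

F(s) = 7s/(s² + 16). L{f''(t)} = s²F(s) - sf(0) - f'(0) = 7s³/(s² + 16) - 7s = (7s³ - 7s(s² + 16))/(s² + 16) = -112s/(s² + 16)

Final answer: -112s/(s² + 16)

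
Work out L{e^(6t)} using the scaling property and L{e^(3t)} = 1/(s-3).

Using L{f(at)} = (1/a)F(s/a) with a=2 and f(t) = e^(3t): L{e^(6t)} = (1/2) · 1/((s/2)-3) = (1/2) · 2/(s-6) = 1/(s-6)

Final answer: 1/(s-6)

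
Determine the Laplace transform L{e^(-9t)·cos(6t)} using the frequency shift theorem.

Frequency shift: L{e^(at)f(t)} = F(s-a). L{e^(-9t)·cos(6t)} = (s+9)/((s+9)² + 36)

Final answer: (s+9)/((s+9)² + 36)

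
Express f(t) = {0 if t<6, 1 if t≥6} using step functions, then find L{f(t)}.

f(t) = u(t-6). L{u(t-6)} = e^(-6s)/s, so L{f(t)} = e^(-6s)/s

Final answer: e^(-6s)/s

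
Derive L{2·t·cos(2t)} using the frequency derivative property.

L{cos(2t)} = s/(s² + 4). Derivative: d/ds[s/(s² + 4)] = [(s² + 4) - s·2s]/(s² + 4)² = (4 - s²)/(s² + 4)². So L{t·cos(2t)} = -F'(s) = (s² - 4)/(s² + 4)². Then L{2·t·cos(2t)} = 2·(s² - 4)/(s² + 4)²

Final answer: 2·(s² - 4)/(s² + 4)²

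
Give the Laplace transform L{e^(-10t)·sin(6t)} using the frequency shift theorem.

Frequency shift: L{e^(at)f(t)} = F(s-a). L{e^(-10t)·sin(6t)} = 6/((s+10)² + 36)

Final answer: 6/((s+10)² + 36)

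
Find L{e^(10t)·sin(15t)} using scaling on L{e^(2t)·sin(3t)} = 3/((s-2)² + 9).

Scaling with a=5: L{e^(10t)·sin(15t)} = (1/5) · 3/((s/5-2)² + 9). Simplifying: 15/((s-10)² + 225)

Final answer: 15/((s-10)² + 225)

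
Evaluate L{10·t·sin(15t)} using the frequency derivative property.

L{sin(15t)} = 15/(s² + 225). By L{t·f(t)} = -F'(s): -d/ds[15/(s² + 225)] = -(15)·(-2s)/(s² + 225)² = 30s/(s² + 225)². Then L{10·t·sin(15t)} = 10·30s/(s² + 225)² = 300s/(s² + 225)²

Final answer: 300s/(s² + 225)²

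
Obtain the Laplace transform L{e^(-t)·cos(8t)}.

L{e^(at)·cos(ωt)} = (s-a)/((s-a)² + ω²), so L{e^(-t)·cos(8t)} = (s+1)/((s+1)² + 64)

Final answer: (s+1)/((s+1)² + 64)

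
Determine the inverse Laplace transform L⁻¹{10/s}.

L⁻¹{c/s} = c, so L⁻¹{10/s} = 10

Final answer: 10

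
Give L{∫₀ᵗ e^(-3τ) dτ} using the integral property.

L{∫₀ᵗ f(τ)dτ} = F(s)/s with F(s) = 1/(s+3), so L{∫₀ᵗ e^(-3τ) dτ} = 1/(s(s+3))

Final answer: 1/(s(s+3))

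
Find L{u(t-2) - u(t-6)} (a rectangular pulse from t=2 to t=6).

L{u(t-a)} = e^(-as)/s. L{u(t-2) - u(t-6)} = (e^(-2s) - e^(-6s))/s

Final answer: (e^(-2s) - e^(-6s))/s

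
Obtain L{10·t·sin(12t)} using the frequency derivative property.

L{sin(12t)} = 12/(s² + 144). By L{t·f(t)} = -F'(s): -d/ds[12/(s² + 144)] = -(12)·(-2s)/(s² + 144)² = 24s/(s² + 144)². Then L{10·t·sin(12t)} = 10·24s/(s² + 144)² = 240s/(s² + 144)²

Final answer: 240s/(s² + 144)²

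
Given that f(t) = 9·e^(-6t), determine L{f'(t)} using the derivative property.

f(0) = 9, F(s) = 9/(s+6). L{f'(t)} = s·F(s) - f(0) = 9s/(s+6) - 9 = (9s - 9(s+6))/(s+6) = -54/(s+6)

Final answer: -54/(s+6)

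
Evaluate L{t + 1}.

L{t + 1} = L{t} + L{1} = 1/s² + 1/s

Final answer: 1/s² + 1/s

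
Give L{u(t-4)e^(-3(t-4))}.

u(t-a)f(t-a) with f(t)=e^(-3t). L{e^(-3t)} = 1/(s+3). By time shift: e^(-4s)/(s+3)

Final answer: e^(-4s)/(s+3)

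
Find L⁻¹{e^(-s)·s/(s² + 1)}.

L⁻¹{s/(s² + 1)} = cos(t). By the time shift theorem, L⁻¹{e^(-as)F(s)} = u(t-a)f(t-a) with a=1, so L⁻¹{e^(-s)·s/(s² + 1)} = u(t-1)·cos((t-1))

Final answer: u(t-1)·cos((t-1))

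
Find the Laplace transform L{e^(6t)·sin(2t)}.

L{e^(at)·sin(ωt)} = ω/((s-a)² + ω²), so L{e^(6t)·sin(2t)} = 2/((s-6)² + 4)

Final answer: 2/((s-6)² + 4)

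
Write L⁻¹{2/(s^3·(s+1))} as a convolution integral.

2/(s^3·(s+1)) = (2/s^3)·(1/(s+1)) = L{t^2}·L{e^(-t)}. So f(t) = t^2*e^(-t) = ∫₀ᵗ τ^2·e^(-(t-τ)) dτ

Final answer: ∫₀ᵗ τ^2·e^(-(t-τ)) dτ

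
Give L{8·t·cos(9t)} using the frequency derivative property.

L{cos(9t)} = s/(s² + 81). Derivative: d/ds[s/(s² + 81)] = [(s² + 81) - s·2s]/(s² + 81)² = (81 - s²)/(s² + 81)². So L{t·cos(9t)} = -F'(s) = (s² - 81)/(s² + 81)². Then L{8·t·cos(9t)} = 8·(s² - 81)/(s² + 81)²

Final answer: 8·(s² - 81)/(s² + 81)²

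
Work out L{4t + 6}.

L{4t + 6} = 4·L{t} + 6·L{1} = 4/s² + 6/s

Final answer: 4/s² + 6/s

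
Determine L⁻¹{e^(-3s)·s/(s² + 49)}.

L⁻¹{s/(s² + 49)} = cos(7t). By the time shift theorem, L⁻¹{e^(-as)F(s)} = u(t-a)f(t-a) with a=3, so L⁻¹{e^(-3s)·s/(s² + 49)} = u(t-3)·cos(7(t-3))

Final answer: u(t-3)·cos(7(t-3))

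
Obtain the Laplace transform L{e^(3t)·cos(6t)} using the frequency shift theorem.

Frequency shift: L{e^(at)f(t)} = F(s-a). L{e^(3t)·cos(6t)} = (s-3)/((s-3)² + 36)

Final answer: (s-3)/((s-3)² + 36)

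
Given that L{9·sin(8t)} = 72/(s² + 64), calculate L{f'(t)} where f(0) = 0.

L{f'(t)} = s·F(s) - f(0) = s·72/(s² + 64) - 0 = 72s/(s² + 64)

Final answer: 72s/(s² + 64)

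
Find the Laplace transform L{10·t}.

L{t^n} = n!/s^(n+1), so L{t} = 1/s^2. Then L{10·t} = 10·1/s^2 = 10/s^2

Final answer: 10/s^2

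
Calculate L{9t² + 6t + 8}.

L{9t² + 6t + 8} = 9·2/s³ + 6/s² + 8/s = 18/s³ + 6/s² + 8/s

Final answer: 18/s³ + 6/s² + 8/s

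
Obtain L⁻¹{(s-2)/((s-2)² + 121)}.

Using frequency shift: L⁻¹{(s-a)/((s-a)² + b²)} = e^(at)cos(bt). Here a=2, b=11

Final answer: e^(2t)·cos(11t)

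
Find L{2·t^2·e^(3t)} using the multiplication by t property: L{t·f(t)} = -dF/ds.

Using L{t^n·e^(at)} = n!/(s-a)^(n+1), L{t^2·e^(3t)} = 2/(s-3)^3, so L{2·t^2·e^(3t)} = 2·2/(s-3)^3 = 4/(s-3)^3

Final answer: 4/(s-3)^3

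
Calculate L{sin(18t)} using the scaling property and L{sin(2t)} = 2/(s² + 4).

Using L{f(at)} = (1/a)F(s/a) with a=9: L{sin(18t)} = (1/9) · 2/((s/9)² + 4) = (1/9) · 2·81/(s² + 324) = 18/(s² + 324)

Final answer: 18/(s² + 324)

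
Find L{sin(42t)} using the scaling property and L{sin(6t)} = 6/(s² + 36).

Using L{f(at)} = (1/a)F(s/a) with a=7: L{sin(42t)} = (1/7) · 6/((s/7)² + 36) = (1/7) · 6·49/(s² + 1764) = 42/(s² + 1764)

Final answer: 42/(s² + 1764)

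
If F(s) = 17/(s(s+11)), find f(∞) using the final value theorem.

f(∞) = lim_{s→0} s·17/(s(s+11)) = lim_{s→0} 17/(s+11) = 17/11 = 17/11

Final answer: 17/11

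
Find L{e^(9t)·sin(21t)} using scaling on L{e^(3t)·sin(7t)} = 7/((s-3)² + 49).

Scaling with a=3: L{e^(9t)·sin(21t)} = (1/3) · 7/((s/3-3)² + 49). Simplifying: 21/((s-9)² + 441)

Final answer: 21/((s-9)² + 441)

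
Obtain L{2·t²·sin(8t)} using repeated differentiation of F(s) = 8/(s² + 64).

F(s) = 8/(s² + 64). F'(s) = -16s/(s² + 64)². F''(s) = -16(64 - 3s²)/(s² + 64)³ = (48s² - 1024)/(s² + 64)³. So L{t²·sin(8t)} = (-1)² F''(s) = (48s² - 1024)/(s² + 64)³. Then L{2·t²·sin(8t)} = 2·(48s² - 1024)/(s² + 64)³ = (96s² - 2048)/(s² + 64)³

Final answer: (96s² - 2048)/(s² + 64)³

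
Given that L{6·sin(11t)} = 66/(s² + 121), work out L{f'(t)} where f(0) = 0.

L{f'(t)} = s·F(s) - f(0) = s·66/(s² + 121) - 0 = 66s/(s² + 121)

Final answer: 66s/(s² + 121)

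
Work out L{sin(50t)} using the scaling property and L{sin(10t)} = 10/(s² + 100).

Using L{f(at)} = (1/a)F(s/a) with a=5: L{sin(50t)} = (1/5) · 10/((s/5)² + 100) = (1/5) · 10·25/(s² + 2500) = 50/(s² + 2500)

Final answer: 50/(s² + 2500)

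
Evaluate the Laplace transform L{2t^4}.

L{2t^4} = 2 · L{t^4} = 2 · 24/s^5 = 48/s^5

Final answer: 48/s^5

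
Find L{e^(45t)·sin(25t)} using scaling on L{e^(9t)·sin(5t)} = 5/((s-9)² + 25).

Scaling with a=5: L{e^(45t)·sin(25t)} = (1/5) · 5/((s/5-9)² + 25). Simplifying: 25/((s-45)² + 625)

Final answer: 25/((s-45)² + 625)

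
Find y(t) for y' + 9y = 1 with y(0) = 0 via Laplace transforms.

sY + 9Y = 1/s. Y = 1/(s(s+9)). Partial fractions: Y = 1/9/s - 1/9/(s+9)

Final answer: y(t) = 1/9(1 - e^(-9t))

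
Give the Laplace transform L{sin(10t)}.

L{sin(ωt)} = ω/(s² + ω²), so L{sin(10t)} = 10/(s² + 100)

Final answer: 10/(s² + 100)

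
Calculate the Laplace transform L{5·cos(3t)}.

L{cos(ωt)} = s/(s² + ω²), so L{cos(3t)} = s/(s² + 9). Then L{5·cos(3t)} = 5·s/(s² + 9) = 5s/(s² + 9)

Final answer: 5s/(s² + 9)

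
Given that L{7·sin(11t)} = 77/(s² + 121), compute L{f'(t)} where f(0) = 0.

L{f'(t)} = s·F(s) - f(0) = s·77/(s² + 121) - 0 = 77s/(s² + 121)

Final answer: 77s/(s² + 121)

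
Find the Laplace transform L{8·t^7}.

L{t^n} = n!/s^(n+1), so L{t^7} = 5040/s^8. Then L{8·t^7} = 8·5040/s^8 = 40320/s^8

Final answer: 40320/s^8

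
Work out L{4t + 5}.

L{4t + 5} = 4·L{t} + 5·L{1} = 4/s² + 5/s

Final answer: 4/s² + 5/s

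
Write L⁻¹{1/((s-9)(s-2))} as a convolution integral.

1/((s-9)(s-2)) = (1/(s-9))·(1/(s-2)) = L{e^(9t)}·L{e^(2t)}. So f(t) = e^(9t)*e^(2t) = ∫₀ᵗ e^(9τ)·e^(2(t-τ)) dτ

Final answer: ∫₀ᵗ e^(9τ)·e^(2(t-τ)) dτ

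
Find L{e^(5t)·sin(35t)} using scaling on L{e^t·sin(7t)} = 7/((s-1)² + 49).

Scaling with a=5: L{e^(5t)·sin(35t)} = (1/5) · 7/((s/5-1)² + 49). Simplifying: 35/((s-5)² + 1225)

Final answer: 35/((s-5)² + 1225)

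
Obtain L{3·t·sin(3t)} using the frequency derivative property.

L{sin(3t)} = 3/(s² + 9). By L{t·f(t)} = -F'(s): -d/ds[3/(s² + 9)] = -(3)·(-2s)/(s² + 9)² = 6s/(s² + 9)². Then L{3·t·sin(3t)} = 3·6s/(s² + 9)² = 18s/(s² + 9)²

Final answer: 18s/(s² + 9)²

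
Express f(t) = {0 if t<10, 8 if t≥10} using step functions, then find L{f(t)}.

f(t) = 8·u(t-10). L{u(t-10)} = e^(-10s)/s, so L{f(t)} = 8·e^(-10s)/s

Final answer: 8·e^(-10s)/s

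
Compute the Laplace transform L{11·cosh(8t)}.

L{cosh(ωt)} = s/(s² - ω²), so L{cosh(8t)} = s/(s² - 64). Then L{11·cosh(8t)} = 11·s/(s² - 64) = 11s/(s² - 64)

Final answer: 11s/(s² - 64)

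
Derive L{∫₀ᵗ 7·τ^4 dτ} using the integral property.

L{∫₀ᵗ f(τ)dτ} = F(s)/s with f(t) = 7t^4. F(s) = 168/s^5, so L{∫₀ᵗ 7·τ^4 dτ} = (168/s^5)/s = 168/s^6. (Check: ∫₀ᵗ 7·τ^4 dτ = 7t^5/5.)

Final answer: 168/s^6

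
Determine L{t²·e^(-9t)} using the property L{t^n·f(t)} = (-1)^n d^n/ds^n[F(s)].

L{e^(-9t)} = 1/(s+9). d/ds[1/(s+9)] = -1/(s+9)². d²/ds²[1/(s+9)] = 2/(s+9)³. So L{t²·e^(-9t)} = (-1)² · 2/(s+9)³ = 2/(s+9)³

Final answer: 2/(s+9)³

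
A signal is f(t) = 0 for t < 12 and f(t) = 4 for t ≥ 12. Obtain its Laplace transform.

f(t) = 4·u(t-12). L{u(t-12)} = e^(-12s)/s, so L{f(t)} = 4·e^(-12s)/s

Final answer: 4·e^(-12s)/s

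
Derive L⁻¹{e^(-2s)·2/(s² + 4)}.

L⁻¹{2/(s² + 4)} = sin(2t). By the time shift theorem, L⁻¹{e^(-as)F(s)} = u(t-a)f(t-a) with a=2, so L⁻¹{e^(-2s)·2/(s² + 4)} = u(t-2)·sin(2(t-2))

Final answer: u(t-2)·sin(2(t-2))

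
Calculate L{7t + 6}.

L{7t + 6} = 7·L{t} + 6·L{1} = 7/s² + 6/s

Final answer: 7/s² + 6/s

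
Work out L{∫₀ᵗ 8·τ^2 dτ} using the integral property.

L{∫₀ᵗ f(τ)dτ} = F(s)/s with f(t) = 8t^2. F(s) = 16/s^3, so L{∫₀ᵗ 8·τ^2 dτ} = (16/s^3)/s = 16/s^4. (Check: ∫₀ᵗ 8·τ^2 dτ = 8t^3/3.)

Final answer: 16/s^4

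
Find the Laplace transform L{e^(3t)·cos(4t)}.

L{e^(at)·cos(ωt)} = (s-a)/((s-a)² + ω²), so L{e^(3t)·cos(4t)} = (s-3)/((s-3)² + 16)

Final answer: (s-3)/((s-3)² + 16)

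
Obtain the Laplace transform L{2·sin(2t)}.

L{sin(ωt)} = ω/(s² + ω²), so L{sin(2t)} = 2/(s² + 4). Then L{2·sin(2t)} = 2·2/(s² + 4) = 4/(s² + 4)

Final answer: 4/(s² + 4)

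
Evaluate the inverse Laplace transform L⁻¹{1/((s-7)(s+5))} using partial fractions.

Decompose: A/(s-7) + B/(s+5). A = 1/12, B = -1/12. f(t) = (e^(7t) - e^(-5t))/12

Final answer: (e^(7t) - e^(-5t))/12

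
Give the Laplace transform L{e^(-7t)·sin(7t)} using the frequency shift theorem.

Frequency shift: L{e^(at)f(t)} = F(s-a). L{e^(-7t)·sin(7t)} = 7/((s+7)² + 49)

Final answer: 7/((s+7)² + 49)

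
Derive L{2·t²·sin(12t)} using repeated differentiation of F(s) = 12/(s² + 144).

F(s) = 12/(s² + 144). F'(s) = -24s/(s² + 144)². F''(s) = -24(144 - 3s²)/(s² + 144)³ = (72s² - 3456)/(s² + 144)³. So L{t²·sin(12t)} = (-1)² F''(s) = (72s² - 3456)/(s² + 144)³. Then L{2·t²·sin(12t)} = 2·(72s² - 3456)/(s² + 144)³ = (144s² - 6912)/(s² + 144)³

Final answer: (144s² - 6912)/(s² + 144)³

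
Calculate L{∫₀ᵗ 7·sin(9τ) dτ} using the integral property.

L{∫₀ᵗ f(τ)dτ} = F(s)/s with F(s) = 63/(s² + 81), so the result is (63/(s² + 81))/s = 63/(s(s² + 81))

Final answer: 63/(s(s² + 81))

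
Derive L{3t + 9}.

L{3t + 9} = 3·L{t} + 9·L{1} = 3/s² + 9/s

Final answer: 3/s² + 9/s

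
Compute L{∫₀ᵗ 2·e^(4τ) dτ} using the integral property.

L{∫₀ᵗ f(τ)dτ} = F(s)/s with F(s) = 2/(s-4), so L{∫₀ᵗ 2·e^(4τ) dτ} = 2/(s(s-4))

Final answer: 2/(s(s-4))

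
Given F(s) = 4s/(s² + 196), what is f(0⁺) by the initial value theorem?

f(0⁺) = lim_{s→∞} s·4s/(s² + 196) = lim_{s→∞} 4s²/(s² + 196) = 4

Final answer: 4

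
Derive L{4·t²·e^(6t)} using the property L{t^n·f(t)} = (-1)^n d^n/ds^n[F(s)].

L{e^(6t)} = 1/(s-6). d/ds[1/(s-6)] = -1/(s-6)². d²/ds²[1/(s-6)] = 2/(s-6)³. So L{t²·e^(6t)} = (-1)² · 2/(s-6)³ = 2/(s-6)³. Then L{4·t²·e^(6t)} = 4·2/(s-6)³ = 8/(s-6)³

Final answer: 8/(s-6)³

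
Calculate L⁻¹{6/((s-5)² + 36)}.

Form: b/((s-a)² + b²) → e^(at)sin(bt). With a=5, b=6

Final answer: e^(5t)·sin(6t)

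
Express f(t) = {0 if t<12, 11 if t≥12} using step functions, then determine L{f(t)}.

f(t) = 11·u(t-12). L{u(t-12)} = e^(-12s)/s, so L{f(t)} = 11·e^(-12s)/s

Final answer: 11·e^(-12s)/s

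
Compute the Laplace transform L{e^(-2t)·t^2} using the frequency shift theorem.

L{e^(at)·t^n} = n!/(s-a)^(n+1), so L{e^(-2t)·t^2} = 2/(s+2)^3

Final answer: 2/(s+2)^3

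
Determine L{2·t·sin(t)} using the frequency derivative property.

L{sin(t)} = 1/(s² + 1). By L{t·f(t)} = -F'(s): -d/ds[1/(s² + 1)] = -(1)·(-2s)/(s² + 1)² = 2s/(s² + 1)². Then L{2·t·sin(t)} = 2·2s/(s² + 1)² = 4s/(s² + 1)²

Final answer: 4s/(s² + 1)²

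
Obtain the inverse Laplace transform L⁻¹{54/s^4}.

L⁻¹{n!/s^(n+1)} = t^n with n=3. So L⁻¹{6/s^4} = t^3, and L⁻¹{54/s^4} = (54/6)·t^3 = 9·t^3

Final answer: 9·t^3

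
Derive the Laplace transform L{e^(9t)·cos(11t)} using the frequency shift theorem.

Frequency shift: L{e^(at)f(t)} = F(s-a). L{e^(9t)·cos(11t)} = (s-9)/((s-9)² + 121)

Final answer: (s-9)/((s-9)² + 121)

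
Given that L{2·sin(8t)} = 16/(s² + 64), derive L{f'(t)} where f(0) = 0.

L{f'(t)} = s·F(s) - f(0) = s·16/(s² + 64) - 0 = 16s/(s² + 64)

Final answer: 16s/(s² + 64)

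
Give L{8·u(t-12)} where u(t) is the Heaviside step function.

L{u(t-a)} = e^(-as)/s. Here a=12, so L{u(t-12)} = e^(-12s)/s, and L{8·u(t-12)} = 8·e^(-12s)/s

Final answer: 8·e^(-12s)/s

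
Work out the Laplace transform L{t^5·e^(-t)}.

L{t^n·e^(at)} = n!/(s-a)^(n+1), so L{t^5·e^(-t)} = 120/(s+1)^6

Final answer: 120/(s+1)^6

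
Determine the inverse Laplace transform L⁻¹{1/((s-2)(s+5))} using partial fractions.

Decompose: A/(s-2) + B/(s+5). A = 1/7, B = -1/7. f(t) = (e^(2t) - e^(-5t))/7

Final answer: (e^(2t) - e^(-5t))/7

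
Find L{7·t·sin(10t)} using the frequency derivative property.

L{sin(10t)} = 10/(s² + 100). By L{t·f(t)} = -F'(s): -d/ds[10/(s² + 100)] = -(10)·(-2s)/(s² + 100)² = 20s/(s² + 100)². Then L{7·t·sin(10t)} = 7·20s/(s² + 100)² = 140s/(s² + 100)²

Final answer: 140s/(s² + 100)²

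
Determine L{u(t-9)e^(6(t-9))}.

u(t-a)f(t-a) with f(t)=e^(6t). L{e^(6t)} = 1/(s-6). By time shift: e^(-9s)/(s-6)

Final answer: e^(-9s)/(s-6)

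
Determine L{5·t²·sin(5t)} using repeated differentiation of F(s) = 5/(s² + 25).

F(s) = 5/(s² + 25). F'(s) = -10s/(s² + 25)². F''(s) = -10(25 - 3s²)/(s² + 25)³ = (30s² - 250)/(s² + 25)³. So L{t²·sin(5t)} = (-1)² F''(s) = (30s² - 250)/(s² + 25)³. Then L{5·t²·sin(5t)} = 5·(30s² - 250)/(s² + 25)³ = (150s² - 1250)/(s² + 25)³

Final answer: (150s² - 1250)/(s² + 25)³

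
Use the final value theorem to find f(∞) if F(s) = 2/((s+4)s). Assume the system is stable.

f(∞) = lim_{s→0} sF(s) = lim_{s→0} 2/(s+4) = 1/2

Final answer: 1/2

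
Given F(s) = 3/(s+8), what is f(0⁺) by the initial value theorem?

f(0⁺) = lim_{s→∞} s·3/(s+8) = lim_{s→∞} 3s/(s+8) = 3

Final answer: 3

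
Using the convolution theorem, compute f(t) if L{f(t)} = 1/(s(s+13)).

1/(s(s+13)) = (1/s)·(1/(s+13)) = L{1}·L{e^(-13t)}. By convolution, f(t) = 1*e^(-13t) = ∫₀ᵗ 1·e^(-13τ) dτ = (1 - e^(-13t))/13

Final answer: (1 - e^(-13t))/13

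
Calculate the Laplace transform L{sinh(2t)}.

L{sinh(ωt)} = ω/(s² - ω²), so L{sinh(2t)} = 2/(s² - 4)

Final answer: 2/(s² - 4)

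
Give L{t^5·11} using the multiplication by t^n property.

L{11} = 11/s. d^1/ds^1[1/s] = -1/s². d^2/ds^2[1/s] = 2/s^3. d^3/ds^3[1/s] = -6/s^4. d^4/ds^4[1/s] = 24/s^5. d^5/ds^5[1/s] = -120/s^6. So L{t^5} = (-1)^{5}·-120/s^6 = 120/s^6. Then L{t^5·11} = 11·120/s^6 = 1320/s^6

Final answer: 1320/s^6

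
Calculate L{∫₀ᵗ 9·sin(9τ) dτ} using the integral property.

L{∫₀ᵗ f(τ)dτ} = F(s)/s with F(s) = 81/(s² + 81), so the result is (81/(s² + 81))/s = 81/(s(s² + 81))

Final answer: 81/(s(s² + 81))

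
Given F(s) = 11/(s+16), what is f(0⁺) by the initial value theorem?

f(0⁺) = lim_{s→∞} s·11/(s+16) = lim_{s→∞} 11s/(s+16) = 11

Final answer: 11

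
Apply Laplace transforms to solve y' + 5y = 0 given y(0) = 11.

L{y'} + 5L{y} = 0. sY - 11 + 5Y = 0. Y(s+5) = 11. Y = 11/(s+5)

Final answer: y(t) = 11e^(-5t)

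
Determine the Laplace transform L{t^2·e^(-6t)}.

L{t^n·e^(at)} = n!/(s-a)^(n+1), so L{t^2·e^(-6t)} = 2/(s+6)^3

Final answer: 2/(s+6)^3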